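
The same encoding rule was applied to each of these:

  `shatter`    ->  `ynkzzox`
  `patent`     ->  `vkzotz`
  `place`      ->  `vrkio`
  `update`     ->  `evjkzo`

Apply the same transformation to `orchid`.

The rule splits by letter class: vowels +10, consonants +6.
On orchid: o(vowel)+10=y, r(cons)+6=x, c(cons)+6=i, h(cons)+6=n, i(vowel)+10=s, d(cons)+6=j.

yxinsj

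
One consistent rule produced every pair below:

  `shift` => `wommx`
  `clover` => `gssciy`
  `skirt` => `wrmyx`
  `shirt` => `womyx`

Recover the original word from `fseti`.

Shifts by position in shift: pos 0: s→w (+4), pos 1: h→o (+7), pos 2: i→m (+4), pos 3: f→m (+7) — repeating every 2. A repeating key of period 2 is used — shifts +4, +7 over and over.
Decoding fseti: f−4=b, s−7=l, e−4=a, t−7=m, i−4=e.

blame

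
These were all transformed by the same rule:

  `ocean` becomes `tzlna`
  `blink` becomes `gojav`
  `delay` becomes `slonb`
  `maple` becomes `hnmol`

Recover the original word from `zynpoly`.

crawler

o(14)→t(19) and c(2)→z(25) fit y≡19x+13 (mod 26); the inverse of 19 mod 26 is 11. This is an affine cipher: with a=0,…,z=25, each position x becomes (19x+13) mod 26.
Reversing it on zynpoly: z(25)→11·(25−13)≡2=c; y(24)→11·(24−13)≡17=r; n(13)→11·(13−13)≡0=a; p(15)→11·(15−13)≡22=w; o(14)→11·(14−13)≡11=l; l(11)→11·(11−13)≡4=e; y(24)→11·(24−13)≡17=r (all mod 26).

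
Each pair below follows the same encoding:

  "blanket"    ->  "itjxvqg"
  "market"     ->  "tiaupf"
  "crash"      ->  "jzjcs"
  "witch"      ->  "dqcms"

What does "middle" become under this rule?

tqmnwq

In blanket: b→i is +7, l→t is +8, a→j is +9, n→x is +10 — the shift increases by 1 each position. Each letter shifts forward by (position + 7), i.e. 7, 8, 9, … — the shift grows by one for each successive letter.
For middle: m+7=t, i+8=q, d+9=m, d+10=n, l+11=w, e+12=q.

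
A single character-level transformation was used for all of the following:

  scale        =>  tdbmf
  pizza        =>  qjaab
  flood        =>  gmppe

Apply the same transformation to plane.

qmbof

Compare letters: s→t is +1, c→d is +1, a→b is +1 — a constant shift. Each letter is shifted forward by 1 in the alphabet (a Caesar shift of +1).
For plane: p+1=q, l+1=m, a+1=b, n+1=o, e+1=f.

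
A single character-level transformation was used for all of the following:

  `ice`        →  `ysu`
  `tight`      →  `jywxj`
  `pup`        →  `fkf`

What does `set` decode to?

Compare letters: i→y is +16, c→s is +16, e→u is +16 — a constant shift. Each letter is shifted forward by 16 in the alphabet (a Caesar shift of +16).
Reversing it on set: s−16=c, e−16=o, t−16=d.

cod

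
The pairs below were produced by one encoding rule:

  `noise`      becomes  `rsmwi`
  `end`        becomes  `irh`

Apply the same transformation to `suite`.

Compare letters: n→r is +4, o→s is +4, i→m is +4 — a constant shift. Every letter moves 4 places later in the alphabet, wrapping around z→a.
Applying it to suite: s+4=w, u+4=y, i+4=m, t+4=x, e+4=i.

wymxi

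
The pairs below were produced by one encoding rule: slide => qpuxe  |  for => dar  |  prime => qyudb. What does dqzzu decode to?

Two steps: reverse the string, then apply a Caesar shift of +12.
Decoding dqzzu: shift back: d−12=r, q−12=e, z−12=n, z−12=n, u−12=i → renni; then reverse → inner.

inner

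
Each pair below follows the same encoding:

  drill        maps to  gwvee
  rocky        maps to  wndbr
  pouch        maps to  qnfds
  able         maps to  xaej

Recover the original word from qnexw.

polar

Each letter's alphabet position (a=0..z=25) is mapped through 3·x+23 mod 26 — an affine cipher.
Decoding qnexw: q(16)→9·(16−23)≡15=p; n(13)→9·(13−23)≡14=o; e(4)→9·(4−23)≡11=l; x(23)→9·(23−23)≡0=a; w(22)→9·(22−23)≡17=r (all mod 26).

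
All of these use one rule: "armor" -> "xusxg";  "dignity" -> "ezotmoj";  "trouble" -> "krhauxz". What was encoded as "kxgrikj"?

The output letters match the input read backwards, each shifted +6: armor reversed is romra. Read the word backwards and shift each letter +6.
Undoing it on kxgrikj: shift back: k−6=e, x−6=r, g−6=a, r−6=l, i−6=c, k−6=e, j−6=d → eralced; then reverse → declare.

declare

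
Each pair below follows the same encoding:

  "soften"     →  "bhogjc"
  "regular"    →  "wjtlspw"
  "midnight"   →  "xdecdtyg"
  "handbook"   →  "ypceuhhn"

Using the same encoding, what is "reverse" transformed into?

s(18)→b(1) and o(14)→h(7) fit y≡5x+15 (mod 26); the inverse of 5 mod 26 is 21. Each letter's alphabet position (a=0..z=25) is mapped through 5·x+15 mod 26 — an affine cipher.
For reverse: r(17)→5·17+15≡22=w; e(4)→5·4+15≡9=j; v(21)→5·21+15≡16=q; e(4)→5·4+15≡9=j; r(17)→5·17+15≡22=w; s(18)→5·18+15≡1=b; e(4)→5·4+15≡9=j (all mod 26).

wjqjwbj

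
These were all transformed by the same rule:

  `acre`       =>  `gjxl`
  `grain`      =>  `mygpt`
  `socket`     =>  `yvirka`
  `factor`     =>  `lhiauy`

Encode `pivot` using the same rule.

The shifts repeat in a cycle of length 2: positions 0,1,… shift by +6, +7, then the pattern repeats.
For pivot: p+6=v, i+7=p, v+6=b, o+7=v, t+6=z.

vpbvz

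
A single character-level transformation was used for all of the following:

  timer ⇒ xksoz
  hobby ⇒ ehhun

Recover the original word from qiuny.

shock

The output letters match the input read backwards, each shifted +6: timer reversed is remit. Two steps: reverse the string, then apply a Caesar shift of +6.
Decoding qiuny: shift back: q−6=k, i−6=c, u−6=o, n−6=h, y−6=s → kcohs; then reverse → shock.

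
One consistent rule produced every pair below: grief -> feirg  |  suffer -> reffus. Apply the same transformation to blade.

edalb

The output letters match the input read backwards: grief reversed is feirg. It's just the letters in reverse order.
For blade: reverse → edalb.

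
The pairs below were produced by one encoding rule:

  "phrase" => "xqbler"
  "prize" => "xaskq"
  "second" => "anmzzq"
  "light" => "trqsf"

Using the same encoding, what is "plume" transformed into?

In phrase: p→x is +8, h→q is +9, r→b is +10, a→l is +11 — the shift increases by 1 each position. Each letter shifts forward by (position + 8), i.e. 8, 9, 10, … — the shift grows by one for each successive letter.
For plume: p+8=x, l+9=u, u+10=e, m+11=x, e+12=q.

xuexq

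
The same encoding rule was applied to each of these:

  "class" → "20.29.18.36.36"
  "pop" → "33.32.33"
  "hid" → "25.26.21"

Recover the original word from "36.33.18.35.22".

spare

c is letter #3 and maps to 20: an offset of 17. Each letter is replaced by its alphabet position (a=1..z=26) + 17.
Reversing it on 36.33.18.35.22: 36→(36−17)÷1=19=s, 33→(33−17)÷1=16=p, 18→(18−17)÷1=1=a, 35→(35−17)÷1=18=r, 22→(22−17)÷1=5=e.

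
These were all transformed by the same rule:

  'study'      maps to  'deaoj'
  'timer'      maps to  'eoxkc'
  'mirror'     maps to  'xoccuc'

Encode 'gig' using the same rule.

ror

The rule splits by letter class: vowels +6, consonants +11.
On gig: g(cons)+11=r, i(vowel)+6=o, g(cons)+11=r.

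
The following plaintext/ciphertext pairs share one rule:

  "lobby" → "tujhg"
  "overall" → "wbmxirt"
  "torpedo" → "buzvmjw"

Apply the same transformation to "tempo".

A repeating key of period 2 is used — shifts +8, +6 over and over.
For tempo: t+8=b, e+6=k, m+8=u, p+6=v, o+8=w.

bkuvw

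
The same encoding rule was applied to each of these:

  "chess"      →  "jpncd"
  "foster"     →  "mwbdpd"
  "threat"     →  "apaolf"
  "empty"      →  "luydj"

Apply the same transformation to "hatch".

In chess: c→j is +7, h→p is +8, e→n is +9, s→c is +10 — the shift increases by 1 each position. The shift increases by 1 at each position, starting from +7: 7, 8, 9, ….
For hatch: h+7=o, a+8=i, t+9=c, c+10=m, h+11=s.

oicms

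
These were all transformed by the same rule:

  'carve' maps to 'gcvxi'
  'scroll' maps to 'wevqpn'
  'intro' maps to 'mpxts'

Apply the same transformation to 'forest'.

jqvgwv

Shifts by position in carve: pos 0: c→g (+4), pos 1: a→c (+2), pos 2: r→v (+4), pos 3: v→x (+2) — repeating every 2. The shifts repeat in a cycle of length 2: positions 0,1,… shift by +4, +2, then the pattern repeats.
Applying it to forest: f+4=j, o+2=q, r+4=v, e+2=g, s+4=w, t+2=v.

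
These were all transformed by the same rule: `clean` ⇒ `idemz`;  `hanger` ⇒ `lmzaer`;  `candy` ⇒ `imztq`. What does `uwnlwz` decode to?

within

This is an affine cipher: with a=0,…,z=25, each position x becomes (11x+12) mod 26.
Decoding uwnlwz: u(20)→19·(20−12)≡22=w; w(22)→19·(22−12)≡8=i; n(13)→19·(13−12)≡19=t; l(11)→19·(11−12)≡7=h; w(22)→19·(22−12)≡8=i; z(25)→19·(25−12)≡13=n (all mod 26).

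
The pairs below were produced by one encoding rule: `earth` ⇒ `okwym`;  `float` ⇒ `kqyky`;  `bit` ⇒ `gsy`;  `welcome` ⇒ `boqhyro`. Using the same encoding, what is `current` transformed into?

hewwosy

Vowels shift forward by 10 and consonants shift forward by 5.
Applying it to current: c(cons)+5=h, u(vowel)+10=e, r(cons)+5=w, r(cons)+5=w, e(vowel)+10=o, n(cons)+5=s, t(cons)+5=y.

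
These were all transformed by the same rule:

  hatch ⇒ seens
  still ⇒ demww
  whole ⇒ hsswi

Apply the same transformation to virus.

gmcyd

The rule splits by letter class: vowels +4, consonants +11.
On virus: v(cons)+11=g, i(vowel)+4=m, r(cons)+11=c, u(vowel)+4=y, s(cons)+11=d.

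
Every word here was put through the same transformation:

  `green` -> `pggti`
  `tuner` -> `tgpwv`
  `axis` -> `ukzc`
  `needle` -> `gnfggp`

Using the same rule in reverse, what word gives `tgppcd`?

Two steps: reverse the string, then apply a Caesar shift of +2.
Decoding tgppcd: shift back: t−2=r, g−2=e, p−2=n, p−2=n, c−2=a, d−2=b → rennab; then reverse → banner.

banner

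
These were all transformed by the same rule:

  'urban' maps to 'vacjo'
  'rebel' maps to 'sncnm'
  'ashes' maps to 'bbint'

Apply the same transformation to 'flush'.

A repeating key of period 2 is used — shifts +1, +9 over and over.
On flush: f+1=g, l+9=u, u+1=v, s+9=b, h+1=i.

guvbi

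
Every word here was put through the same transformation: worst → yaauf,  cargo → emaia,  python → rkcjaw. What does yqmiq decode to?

Shifts by position in worst: pos 0: w→y (+2), pos 1: o→a (+12), pos 2: r→a (+9), pos 3: s→u (+2), pos 4: t→f (+12) — repeating every 3. The shifts repeat in a cycle of length 3: positions 0,1,… shift by +2, +12, +9, then the pattern repeats.
Decoding yqmiq: y−2=w, q−12=e, m−9=d, i−2=g, q−12=e.

wedge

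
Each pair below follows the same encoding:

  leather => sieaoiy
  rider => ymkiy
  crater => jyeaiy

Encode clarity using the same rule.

The shift depends on letter class: consonant l→s is +7, but vowel e→i is +4. The rule splits by letter class: vowels +4, consonants +7.
For clarity: c(cons)+7=j, l(cons)+7=s, a(vowel)+4=e, r(cons)+7=y, i(vowel)+4=m, t(cons)+7=a, y(cons)+7=f.

jseymaf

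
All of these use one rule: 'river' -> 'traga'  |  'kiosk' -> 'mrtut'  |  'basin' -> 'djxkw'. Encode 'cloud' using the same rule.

eutwm

The shifts repeat in a cycle of length 3: positions 0,1,… shift by +2, +9, +5, then the pattern repeats.
Applying it to cloud: c+2=e, l+9=u, o+5=t, u+2=w, d+9=m.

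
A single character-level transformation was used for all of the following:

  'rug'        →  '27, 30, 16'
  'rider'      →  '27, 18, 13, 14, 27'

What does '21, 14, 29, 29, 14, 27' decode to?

letter

r is letter #18 and maps to 27: an offset of 9. Each letter is replaced by its alphabet position (a=1..z=26) + 9.
Decoding 21, 14, 29, 29, 14, 27: 21→(21−9)÷1=12=l, 14→(14−9)÷1=5=e, 29→(29−9)÷1=20=t, 29→(29−9)÷1=20=t, 14→(14−9)÷1=5=e, 27→(27−9)÷1=18=r.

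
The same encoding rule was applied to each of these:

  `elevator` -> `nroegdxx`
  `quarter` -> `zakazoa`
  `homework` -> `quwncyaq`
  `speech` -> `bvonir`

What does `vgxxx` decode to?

Shifts by position in elevator: pos 0: e→n (+9), pos 1: l→r (+6), pos 2: e→o (+10), pos 3: v→e (+9), pos 4: a→g (+6), pos 5: t→d (+10) — repeating every 3. It's a Vigenère-style cipher with numeric key [9,6,10]: position i shifts by key[i mod 3].
Reversing it on vgxxx: v−9=m, g−6=a, x−10=n, x−9=o, x−6=r.

manor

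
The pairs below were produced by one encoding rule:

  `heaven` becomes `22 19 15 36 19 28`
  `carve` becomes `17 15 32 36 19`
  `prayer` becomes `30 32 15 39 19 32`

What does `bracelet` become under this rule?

h is letter #8 and maps to 22: an offset of 14. Letters become their 1-based position plus 14 (so a→15, b→16, …).
Applying it to bracelet: b=2→16, r=18→32, a=1→15, c=3→17, e=5→19, l=12→26, e=5→19, t=20→34.

16 32 15 17 19 26 19 34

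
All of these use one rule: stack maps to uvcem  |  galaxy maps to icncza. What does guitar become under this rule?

iwkvct

Compare letters: s→u is +2, t→v is +2, a→c is +2 — a constant shift. Every letter moves 2 places later in the alphabet, wrapping around z→a.
For guitar: g+2=i, u+2=w, i+2=k, t+2=v, a+2=c, r+2=t.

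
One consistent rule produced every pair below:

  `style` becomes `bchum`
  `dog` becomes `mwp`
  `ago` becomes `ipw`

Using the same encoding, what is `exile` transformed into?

The rule splits by letter class: vowels +8, consonants +9.
On exile: e(vowel)+8=m, x(cons)+9=g, i(vowel)+8=q, l(cons)+9=u, e(vowel)+8=m.

mgqum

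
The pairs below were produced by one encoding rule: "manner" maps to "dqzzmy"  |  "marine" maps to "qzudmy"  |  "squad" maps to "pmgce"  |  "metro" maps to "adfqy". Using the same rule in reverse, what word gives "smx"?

Two steps: reverse the string, then apply a Caesar shift of +12.
Reversing it on smx: shift back: s−12=g, m−12=a, x−12=l → gal; then reverse → lag.

lag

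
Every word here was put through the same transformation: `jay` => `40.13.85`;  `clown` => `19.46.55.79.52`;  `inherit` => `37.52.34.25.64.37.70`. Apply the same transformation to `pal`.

j(#10)→40 and a(#1)→13: differences scale by 3, so n = 3·pos + 10. Each letter becomes 3×(its alphabet position, a=1..z=26) + 10.
For pal: p=16→58, a=1→13, l=12→46.

58.13.46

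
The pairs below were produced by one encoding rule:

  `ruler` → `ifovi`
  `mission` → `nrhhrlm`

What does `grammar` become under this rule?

Each pair mirrors across the alphabet (r↔i, u↔f, l↔o): positions sum to 25. Letters are reflected about the middle of the alphabet (position → 25−position): Atbash.
On grammar: g↔t, r↔i, a↔z, m↔n, m↔n, a↔z, r↔i.

tiznnzi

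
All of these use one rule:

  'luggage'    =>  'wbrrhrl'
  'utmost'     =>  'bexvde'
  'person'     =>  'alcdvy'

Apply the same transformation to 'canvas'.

nhyghd

The rule splits by letter class: vowels +7, consonants +11.
For canvas: c(cons)+11=n, a(vowel)+7=h, n(cons)+11=y, v(cons)+11=g, a(vowel)+7=h, s(cons)+11=d.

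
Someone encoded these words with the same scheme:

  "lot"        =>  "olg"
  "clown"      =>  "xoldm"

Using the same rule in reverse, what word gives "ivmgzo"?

Each pair mirrors across the alphabet (l↔o, o↔l, t↔g): positions sum to 25. This is the alphabet-reversal cipher (Atbash): a becomes z, b becomes y, etc.
Reversing it on ivmgzo: i↔r, v↔e, m↔n, g↔t, z↔a, o↔l.

rental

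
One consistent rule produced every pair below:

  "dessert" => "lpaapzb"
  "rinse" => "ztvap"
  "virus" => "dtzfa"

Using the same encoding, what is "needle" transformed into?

The shift depends on letter class: consonant d→l is +8, but vowel e→p is +11. The rule splits by letter class: vowels +11, consonants +8.
On needle: n(cons)+8=v, e(vowel)+11=p, e(vowel)+11=p, d(cons)+8=l, l(cons)+8=t, e(vowel)+11=p.

vppltp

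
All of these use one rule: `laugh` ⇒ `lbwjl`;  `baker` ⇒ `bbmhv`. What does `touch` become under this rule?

In laugh: l→l is +0, a→b is +1, u→w is +2, g→j is +3 — the shift increases by 1 each position. Letter i (0-indexed) is shifted by i+0, so successive shifts are 0, 1, 2, ….
On touch: t+0=t, o+1=p, u+2=w, c+3=f, h+4=l.

tpwfl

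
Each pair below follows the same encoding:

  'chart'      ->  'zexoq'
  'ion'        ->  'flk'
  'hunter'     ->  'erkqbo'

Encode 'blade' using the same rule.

Compare letters: c→z is +23, h→e is +23, a→x is +23 — a constant shift. This is a Caesar cipher with shift 23.
Applying it to blade: b+23=y, l+23=i, a+23=x, d+23=a, e+23=b.

yixab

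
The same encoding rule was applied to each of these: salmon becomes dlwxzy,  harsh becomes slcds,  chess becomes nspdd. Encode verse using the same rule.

It's a constant shift of +11 (ROT11).
Applying it to verse: v+11=g, e+11=p, r+11=c, s+11=d, e+11=p.

gpcdp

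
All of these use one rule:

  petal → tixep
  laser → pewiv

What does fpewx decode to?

blast

Compare letters: p→t is +4, e→i is +4, t→x is +4 — a constant shift. It's a constant shift of +4 (ROT4).
Decoding fpewx: f−4=b, p−4=l, e−4=a, w−4=s, x−4=t.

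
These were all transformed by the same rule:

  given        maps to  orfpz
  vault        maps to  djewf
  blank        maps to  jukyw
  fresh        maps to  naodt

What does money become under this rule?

In given: g→o is +8, i→r is +9, v→f is +10, e→p is +11 — the shift increases by 1 each position. Each letter shifts forward by (position + 8), i.e. 8, 9, 10, … — the shift grows by one for each successive letter.
Applying it to money: m+8=u, o+9=x, n+10=x, e+11=p, y+12=k.

uxxpk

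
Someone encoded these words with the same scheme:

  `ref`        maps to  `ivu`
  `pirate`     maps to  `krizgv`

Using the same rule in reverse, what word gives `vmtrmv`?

Each letter is replaced by its mirror in the alphabet: a↔z, b↔y, c↔x, and so on (the Atbash cipher).
Reversing it on vmtrmv: v↔e, m↔n, t↔g, r↔i, m↔n, v↔e.

engine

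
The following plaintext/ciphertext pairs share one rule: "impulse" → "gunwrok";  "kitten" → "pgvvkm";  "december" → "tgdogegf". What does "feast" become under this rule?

The output letters match the input read backwards, each shifted +2: impulse reversed is eslupmi. Read the word backwards and shift each letter +2.
Applying it to feast: reverse → tsaef; then shift: t+2=v, s+2=u, a+2=c, e+2=g, f+2=h.

vucgh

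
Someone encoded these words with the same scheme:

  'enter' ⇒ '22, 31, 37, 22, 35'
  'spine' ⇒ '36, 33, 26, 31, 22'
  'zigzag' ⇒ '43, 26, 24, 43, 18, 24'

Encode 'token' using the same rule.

Each letter is replaced by its alphabet position (a=1..z=26) + 17.
On token: t=20→37, o=15→32, k=11→28, e=5→22, n=14→31.

37, 32, 28, 22, 31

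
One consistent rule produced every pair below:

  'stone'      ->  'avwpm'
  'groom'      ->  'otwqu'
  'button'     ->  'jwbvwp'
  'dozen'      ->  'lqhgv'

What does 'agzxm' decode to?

serve

Shifts by position in stone: pos 0: s→a (+8), pos 1: t→v (+2), pos 2: o→w (+8), pos 3: n→p (+2) — repeating every 2. A repeating key of period 2 is used — shifts +8, +2 over and over.
Undoing it on agzxm: a−8=s, g−2=e, z−8=r, x−2=v, m−8=e.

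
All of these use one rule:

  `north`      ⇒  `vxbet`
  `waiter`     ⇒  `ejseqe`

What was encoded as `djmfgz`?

vacuum

In north: n→v is +8, o→x is +9, r→b is +10, t→e is +11 — the shift increases by 1 each position. Letter i (0-indexed) is shifted by i+8, so successive shifts are 8, 9, 10, ….
Undoing it on djmfgz: d−8=v, j−9=a, m−10=c, f−11=u, g−12=u, z−13=m.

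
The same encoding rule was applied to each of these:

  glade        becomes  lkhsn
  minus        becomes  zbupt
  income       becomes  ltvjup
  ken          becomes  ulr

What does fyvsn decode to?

glory

Two steps: reverse the string, then apply a Caesar shift of +7.
Undoing it on fyvsn: shift back: f−7=y, y−7=r, v−7=o, s−7=l, n−7=g → yrolg; then reverse → glory.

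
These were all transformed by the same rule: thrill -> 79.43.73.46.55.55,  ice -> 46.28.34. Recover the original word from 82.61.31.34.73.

under

t(#20)→79 and h(#8)→43: differences scale by 3, so n = 3·pos + 19. With a=1..z=26, the number is 3·pos + 19.
Decoding 82.61.31.34.73: 82→(82−19)÷3=21=u, 61→(61−19)÷3=14=n, 31→(31−19)÷3=4=d, 34→(34−19)÷3=5=e, 73→(73−19)÷3=18=r.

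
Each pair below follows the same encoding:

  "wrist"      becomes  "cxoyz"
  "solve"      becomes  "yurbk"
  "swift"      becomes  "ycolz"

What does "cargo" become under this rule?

igxmu

Each letter is shifted forward by 6 in the alphabet (a Caesar shift of +6).
On cargo: c+6=i, a+6=g, r+6=x, g+6=m, o+6=u.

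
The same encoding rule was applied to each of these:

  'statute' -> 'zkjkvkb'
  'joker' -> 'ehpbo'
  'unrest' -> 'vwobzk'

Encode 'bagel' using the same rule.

s(18)→z(25) and t(19)→k(10) fit y≡11x+9 (mod 26); the inverse of 11 mod 26 is 19. This is an affine cipher: with a=0,…,z=25, each position x becomes (11x+9) mod 26.
For bagel: b(1)→11·1+9≡20=u; a(0)→11·0+9≡9=j; g(6)→11·6+9≡23=x; e(4)→11·4+9≡1=b; l(11)→11·11+9≡0=a (all mod 26).

ujxba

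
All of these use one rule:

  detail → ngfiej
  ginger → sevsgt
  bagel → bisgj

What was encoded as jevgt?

d(3)→n(13) and e(4)→g(6) fit y≡19x+8 (mod 26); the inverse of 19 mod 26 is 11. Each letter's alphabet position (a=0..z=25) is mapped through 19·x+8 mod 26 — an affine cipher.
Reversing it on jevgt: j(9)→11·(9−8)≡11=l; e(4)→11·(4−8)≡8=i; v(21)→11·(21−8)≡13=n; g(6)→11·(6−8)≡4=e; t(19)→11·(19−8)≡17=r (all mod 26).

liner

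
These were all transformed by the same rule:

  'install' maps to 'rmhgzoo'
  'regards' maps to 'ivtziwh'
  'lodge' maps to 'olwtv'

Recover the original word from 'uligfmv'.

Letters are reflected about the middle of the alphabet (position → 25−position): Atbash.
Undoing it on uligfmv: u↔f, l↔o, i↔r, g↔t, f↔u, m↔n, v↔e.

fortune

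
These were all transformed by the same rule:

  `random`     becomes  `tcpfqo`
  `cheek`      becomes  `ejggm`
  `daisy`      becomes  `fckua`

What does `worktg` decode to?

Each letter is shifted forward by 2 in the alphabet (a Caesar shift of +2).
Undoing it on worktg: w−2=u, o−2=m, r−2=p, k−2=i, t−2=r, g−2=e.

umpire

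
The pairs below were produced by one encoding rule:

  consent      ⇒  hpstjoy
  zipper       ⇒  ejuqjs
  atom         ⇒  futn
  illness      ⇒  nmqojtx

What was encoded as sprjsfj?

nominee

Shifts by position in consent: pos 0: c→h (+5), pos 1: o→p (+1), pos 2: n→s (+5), pos 3: s→t (+1) — repeating every 2. A repeating key of period 2 is used — shifts +5, +1 over and over.
Undoing it on sprjsfj: s−5=n, p−1=o, r−5=m, j−1=i, s−5=n, f−1=e, j−5=e.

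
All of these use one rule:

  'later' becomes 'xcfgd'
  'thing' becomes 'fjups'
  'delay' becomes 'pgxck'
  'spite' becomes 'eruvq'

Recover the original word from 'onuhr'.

cliff

The shifts repeat in a cycle of length 2: positions 0,1,… shift by +12, +2, then the pattern repeats.
Reversing it on onuhr: o−12=c, n−2=l, u−12=i, h−2=f, r−12=f.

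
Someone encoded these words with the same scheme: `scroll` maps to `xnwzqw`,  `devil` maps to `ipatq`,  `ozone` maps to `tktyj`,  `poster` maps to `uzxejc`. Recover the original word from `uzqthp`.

police

Shifts by position in scroll: pos 0: s→x (+5), pos 1: c→n (+11), pos 2: r→w (+5), pos 3: o→z (+11) — repeating every 2. The shifts repeat in a cycle of length 2: positions 0,1,… shift by +5, +11, then the pattern repeats.
Undoing it on uzqthp: u−5=p, z−11=o, q−5=l, t−11=i, h−5=c, p−11=e.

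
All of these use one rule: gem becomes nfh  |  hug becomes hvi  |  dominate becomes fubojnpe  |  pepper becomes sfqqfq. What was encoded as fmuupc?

The output letters match the input read backwards, each shifted +1: gem reversed is meg. Two steps: reverse the string, then apply a Caesar shift of +1.
Decoding fmuupc: shift back: f−1=e, m−1=l, u−1=t, u−1=t, p−1=o, c−1=b → elttob; then reverse → bottle.

bottle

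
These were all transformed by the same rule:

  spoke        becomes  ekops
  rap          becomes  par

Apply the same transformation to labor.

The output letters match the input read backwards: spoke reversed is ekops. It's just the letters in reverse order.
Applying it to labor: reverse → robal.

robal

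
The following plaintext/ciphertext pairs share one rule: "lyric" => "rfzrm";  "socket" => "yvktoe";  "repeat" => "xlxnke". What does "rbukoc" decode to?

In lyric: l→r is +6, y→f is +7, r→z is +8, i→r is +9 — the shift increases by 1 each position. Letter i (0-indexed) is shifted by i+6, so successive shifts are 6, 7, 8, ….
Reversing it on rbukoc: r−6=l, b−7=u, u−8=m, k−9=b, o−10=e, c−11=r.

lumber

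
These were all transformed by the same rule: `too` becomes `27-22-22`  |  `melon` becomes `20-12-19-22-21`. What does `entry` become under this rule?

Letters become their 1-based position plus 7 (so a→8, b→9, …).
For entry: e=5→12, n=14→21, t=20→27, r=18→25, y=25→32.

12-21-27-25-32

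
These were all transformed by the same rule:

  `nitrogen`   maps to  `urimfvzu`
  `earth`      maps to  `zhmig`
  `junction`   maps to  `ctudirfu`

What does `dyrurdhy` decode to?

clinical

Each letter's alphabet position (a=0..z=25) is mapped through 11·x+7 mod 26 — an affine cipher.
Decoding dyrurdhy: d(3)→19·(3−7)≡2=c; y(24)→19·(24−7)≡11=l; r(17)→19·(17−7)≡8=i; u(20)→19·(20−7)≡13=n; r(17)→19·(17−7)≡8=i; d(3)→19·(3−7)≡2=c; h(7)→19·(7−7)≡0=a; y(24)→19·(24−7)≡11=l (all mod 26).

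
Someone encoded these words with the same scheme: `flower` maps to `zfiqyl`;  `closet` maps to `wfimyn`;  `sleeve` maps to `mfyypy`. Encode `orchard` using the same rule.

ilwbulx

Compare letters: f→z is +20, l→f is +20, o→i is +20 — a constant shift. This is a Caesar cipher with shift 20.
Applying it to orchard: o+20=i, r+20=l, c+20=w, h+20=b, a+20=u, r+20=l, d+20=x.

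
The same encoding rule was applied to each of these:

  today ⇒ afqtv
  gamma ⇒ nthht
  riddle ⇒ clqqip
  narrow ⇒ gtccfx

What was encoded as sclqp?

bride

This is an affine cipher: with a=0,…,z=25, each position x becomes (25x+19) mod 26.
Undoing it on sclqp: s(18)→25·(18−19)≡1=b; c(2)→25·(2−19)≡17=r; l(11)→25·(11−19)≡8=i; q(16)→25·(16−19)≡3=d; p(15)→25·(15−19)≡4=e (all mod 26).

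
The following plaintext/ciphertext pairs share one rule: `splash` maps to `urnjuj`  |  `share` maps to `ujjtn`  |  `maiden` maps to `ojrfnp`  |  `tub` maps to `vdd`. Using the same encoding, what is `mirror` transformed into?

The shift depends on letter class: consonant s→u is +2, but vowel a→j is +9. Two shifts are in play — +9 for a/e/i/o/u, +2 for every other letter.
On mirror: m(cons)+2=o, i(vowel)+9=r, r(cons)+2=t, r(cons)+2=t, o(vowel)+9=x, r(cons)+2=t.

orttxt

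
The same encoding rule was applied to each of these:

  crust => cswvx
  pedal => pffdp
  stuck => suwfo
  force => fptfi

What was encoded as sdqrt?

scoop

In crust: c→c is +0, r→s is +1, u→w is +2, s→v is +3 — the shift increases by 1 each position. The shift increases by 1 at each position, starting from +0: 0, 1, 2, ….
Undoing it on sdqrt: s−0=s, d−1=c, q−2=o, r−3=o, t−4=p.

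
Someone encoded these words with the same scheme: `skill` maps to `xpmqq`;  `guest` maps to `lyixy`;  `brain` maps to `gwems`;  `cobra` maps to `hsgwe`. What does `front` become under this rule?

Two shifts are in play — +4 for a/e/i/o/u, +5 for every other letter.
For front: f(cons)+5=k, r(cons)+5=w, o(vowel)+4=s, n(cons)+5=s, t(cons)+5=y.

kwssy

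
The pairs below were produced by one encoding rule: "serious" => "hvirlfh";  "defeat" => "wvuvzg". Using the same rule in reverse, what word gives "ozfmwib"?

Each letter is replaced by its mirror in the alphabet: a↔z, b↔y, c↔x, and so on (the Atbash cipher).
Decoding ozfmwib: o↔l, z↔a, f↔u, m↔n, w↔d, i↔r, b↔y.

laundry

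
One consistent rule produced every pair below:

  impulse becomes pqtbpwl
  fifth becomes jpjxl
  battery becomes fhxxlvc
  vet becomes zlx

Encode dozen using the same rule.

The shift depends on letter class: consonant m→q is +4, but vowel i→p is +7. Two shifts are in play — +7 for a/e/i/o/u, +4 for every other letter.
Applying it to dozen: d(cons)+4=h, o(vowel)+7=v, z(cons)+4=d, e(vowel)+7=l, n(cons)+4=r.

hvdlr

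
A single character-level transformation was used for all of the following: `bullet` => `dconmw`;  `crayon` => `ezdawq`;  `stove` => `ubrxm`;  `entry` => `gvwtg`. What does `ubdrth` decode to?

staple

Shifts by position in bullet: pos 0: b→d (+2), pos 1: u→c (+8), pos 2: l→o (+3), pos 3: l→n (+2), pos 4: e→m (+8), pos 5: t→w (+3) — repeating every 3. A repeating key of period 3 is used — shifts +2, +8, +3 over and over.
Decoding ubdrth: u−2=s, b−8=t, d−3=a, r−2=p, t−8=l, h−3=e.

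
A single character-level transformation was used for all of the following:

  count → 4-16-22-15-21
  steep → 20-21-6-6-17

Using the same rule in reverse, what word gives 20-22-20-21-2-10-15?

sustain

c is letter #3 and maps to 4: an offset of 1. The number is (letter's place in the alphabet, a=1) + 1.
Decoding 20-22-20-21-2-10-15: 20→(20−1)÷1=19=s, 22→(22−1)÷1=21=u, 20→(20−1)÷1=19=s, 21→(21−1)÷1=20=t, 2→(2−1)÷1=1=a, 10→(10−1)÷1=9=i, 15→(15−1)÷1=14=n.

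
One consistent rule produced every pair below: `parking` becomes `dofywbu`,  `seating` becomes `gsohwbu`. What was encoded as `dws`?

pie

Compare letters: p→d is +14, a→o is +14, r→f is +14 — a constant shift. Each letter is shifted forward by 14 in the alphabet (a Caesar shift of +14).
Undoing it on dws: d−14=p, w−14=i, s−14=e.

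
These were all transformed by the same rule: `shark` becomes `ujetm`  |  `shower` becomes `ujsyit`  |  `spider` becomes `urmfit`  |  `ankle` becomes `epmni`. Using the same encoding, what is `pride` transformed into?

The shift depends on letter class: consonant s→u is +2, but vowel a→e is +4. The rule splits by letter class: vowels +4, consonants +2.
For pride: p(cons)+2=r, r(cons)+2=t, i(vowel)+4=m, d(cons)+2=f, e(vowel)+4=i.

rtmfi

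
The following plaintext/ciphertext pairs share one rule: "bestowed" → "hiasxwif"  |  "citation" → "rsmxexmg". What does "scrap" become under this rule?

Two steps: reverse the string, then apply a Caesar shift of +4.
For scrap: reverse → parcs; then shift: p+4=t, a+4=e, r+4=v, c+4=g, s+4=w.

tevgw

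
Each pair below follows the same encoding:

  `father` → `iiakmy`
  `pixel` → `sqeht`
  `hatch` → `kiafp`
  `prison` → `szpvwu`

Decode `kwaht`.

hotel

Shifts by position in father: pos 0: f→i (+3), pos 1: a→i (+8), pos 2: t→a (+7), pos 3: h→k (+3), pos 4: e→m (+8), pos 5: r→y (+7) — repeating every 3. The shifts repeat in a cycle of length 3: positions 0,1,… shift by +3, +8, +7, then the pattern repeats.
Reversing it on kwaht: k−3=h, w−8=o, a−7=t, h−3=e, t−8=l.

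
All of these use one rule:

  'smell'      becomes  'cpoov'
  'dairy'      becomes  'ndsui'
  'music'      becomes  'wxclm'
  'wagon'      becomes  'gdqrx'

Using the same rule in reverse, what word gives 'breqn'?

round

Shifts by position in smell: pos 0: s→c (+10), pos 1: m→p (+3), pos 2: e→o (+10), pos 3: l→o (+3) — repeating every 2. It's a Vigenère-style cipher with numeric key [10,3]: position i shifts by key[i mod 2].
Reversing it on breqn: b−10=r, r−3=o, e−10=u, q−3=n, n−10=d.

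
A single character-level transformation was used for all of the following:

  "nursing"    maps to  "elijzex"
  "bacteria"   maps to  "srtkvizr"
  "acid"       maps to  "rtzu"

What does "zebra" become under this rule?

Compare letters: n→e is +17, u→l is +17, r→i is +17 — a constant shift. Every letter moves 17 places later in the alphabet, wrapping around z→a.
Applying it to zebra: z+17=q, e+17=v, b+17=s, r+17=i, a+17=r.

qvsir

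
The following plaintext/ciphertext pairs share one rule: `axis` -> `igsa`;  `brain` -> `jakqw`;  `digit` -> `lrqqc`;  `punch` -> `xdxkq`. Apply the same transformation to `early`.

Shifts by position in axis: pos 0: a→i (+8), pos 1: x→g (+9), pos 2: i→s (+10), pos 3: s→a (+8) — repeating every 3. A repeating key of period 3 is used — shifts +8, +9, +10 over and over.
On early: e+8=m, a+9=j, r+10=b, l+8=t, y+9=h.

mjbth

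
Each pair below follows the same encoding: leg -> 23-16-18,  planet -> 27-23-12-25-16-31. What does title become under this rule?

l is letter #12 and maps to 23: an offset of 11. Letters become their 1-based position plus 11 (so a→12, b→13, …).
For title: t=20→31, i=9→20, t=20→31, l=12→23, e=5→16.

31-20-31-23-16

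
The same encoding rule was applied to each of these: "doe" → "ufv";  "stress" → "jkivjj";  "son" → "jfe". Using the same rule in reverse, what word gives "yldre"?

Each letter is shifted forward by 17 in the alphabet (a Caesar shift of +17).
Reversing it on yldre: y−17=h, l−17=u, d−17=m, r−17=a, e−17=n.

human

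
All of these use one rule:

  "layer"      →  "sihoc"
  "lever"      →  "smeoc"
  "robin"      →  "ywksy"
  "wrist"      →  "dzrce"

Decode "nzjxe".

In layer: l→s is +7, a→i is +8, y→h is +9, e→o is +10 — the shift increases by 1 each position. Each letter shifts forward by (position + 7), i.e. 7, 8, 9, … — the shift grows by one for each successive letter.
Reversing it on nzjxe: n−7=g, z−8=r, j−9=a, x−10=n, e−11=t.

grant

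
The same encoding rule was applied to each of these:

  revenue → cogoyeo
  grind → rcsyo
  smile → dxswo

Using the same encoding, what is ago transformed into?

The shift depends on letter class: consonant r→c is +11, but vowel e→o is +10. The rule splits by letter class: vowels +10, consonants +11.
Applying it to ago: a(vowel)+10=k, g(cons)+11=r, o(vowel)+10=y.

kry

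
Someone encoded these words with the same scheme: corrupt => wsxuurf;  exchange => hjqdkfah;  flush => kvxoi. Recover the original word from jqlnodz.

walking

The output letters match the input read backwards, each shifted +3: corrupt reversed is tpurroc. The word is reversed, then every letter is shifted forward by 3.
Undoing it on jqlnodz: shift back: j−3=g, q−3=n, l−3=i, n−3=k, o−3=l, d−3=a, z−3=w → gniklaw; then reverse → walking.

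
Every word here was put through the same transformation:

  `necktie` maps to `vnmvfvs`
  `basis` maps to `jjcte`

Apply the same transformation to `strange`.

In necktie: n→v is +8, e→n is +9, c→m is +10, k→v is +11 — the shift increases by 1 each position. Each letter shifts forward by (position + 8), i.e. 8, 9, 10, … — the shift grows by one for each successive letter.
Applying it to strange: s+8=a, t+9=c, r+10=b, a+11=l, n+12=z, g+13=t, e+14=s.

acblzts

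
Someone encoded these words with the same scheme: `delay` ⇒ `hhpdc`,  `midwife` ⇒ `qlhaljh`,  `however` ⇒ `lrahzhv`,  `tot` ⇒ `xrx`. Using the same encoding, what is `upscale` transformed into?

xtwgdph

The rule splits by letter class: vowels +3, consonants +4.
Applying it to upscale: u(vowel)+3=x, p(cons)+4=t, s(cons)+4=w, c(cons)+4=g, a(vowel)+3=d, l(cons)+4=p, e(vowel)+3=h.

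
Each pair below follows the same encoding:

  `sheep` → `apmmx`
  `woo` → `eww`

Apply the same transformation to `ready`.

Compare letters: s→a is +8, h→p is +8, e→m is +8 — a constant shift. It's a constant shift of +8 (ROT8).
On ready: r+8=z, e+8=m, a+8=i, d+8=l, y+8=g.

zmilg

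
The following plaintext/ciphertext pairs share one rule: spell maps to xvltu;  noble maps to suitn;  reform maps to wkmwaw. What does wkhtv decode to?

In spell: s→x is +5, p→v is +6, e→l is +7, l→t is +8 — the shift increases by 1 each position. The shift increases by 1 at each position, starting from +5: 5, 6, 7, ….
Reversing it on wkhtv: w−5=r, k−6=e, h−7=a, t−8=l, v−9=m.

realm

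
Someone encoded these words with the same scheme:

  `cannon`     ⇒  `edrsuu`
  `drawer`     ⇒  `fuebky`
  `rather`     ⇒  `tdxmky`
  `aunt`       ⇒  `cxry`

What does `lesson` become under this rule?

In cannon: c→e is +2, a→d is +3, n→r is +4, n→s is +5 — the shift increases by 1 each position. The shift increases by 1 at each position, starting from +2: 2, 3, 4, ….
On lesson: l+2=n, e+3=h, s+4=w, s+5=x, o+6=u, n+7=u.

nhwxuu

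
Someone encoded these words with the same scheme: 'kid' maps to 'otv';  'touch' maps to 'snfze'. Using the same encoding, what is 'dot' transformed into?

The output letters match the input read backwards, each shifted +11: kid reversed is dik. Two steps: reverse the string, then apply a Caesar shift of +11.
For dot: reverse → tod; then shift: t+11=e, o+11=z, d+11=o.

ezo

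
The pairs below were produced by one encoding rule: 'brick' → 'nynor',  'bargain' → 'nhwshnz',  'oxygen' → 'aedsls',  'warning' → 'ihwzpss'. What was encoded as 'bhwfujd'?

partner

It's a Vigenère-style cipher with numeric key [12,7,5]: position i shifts by key[i mod 3].
Reversing it on bhwfujd: b−12=p, h−7=a, w−5=r, f−12=t, u−7=n, j−5=e, d−12=r.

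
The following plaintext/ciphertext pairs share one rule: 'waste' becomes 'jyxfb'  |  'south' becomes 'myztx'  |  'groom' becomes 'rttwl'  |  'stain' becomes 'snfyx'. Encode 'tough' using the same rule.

The output letters match the input read backwards, each shifted +5: waste reversed is etsaw. Read the word backwards and shift each letter +5.
On tough: reverse → hguot; then shift: h+5=m, g+5=l, u+5=z, o+5=t, t+5=y.

mlzty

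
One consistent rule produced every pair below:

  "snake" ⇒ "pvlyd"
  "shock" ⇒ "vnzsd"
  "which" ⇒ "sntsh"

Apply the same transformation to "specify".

The output letters match the input read backwards, each shifted +11: snake reversed is ekans. Read the word backwards and shift each letter +11.
Applying it to specify: reverse → yficeps; then shift: y+11=j, f+11=q, i+11=t, c+11=n, e+11=p, p+11=a, s+11=d.

jqtnpad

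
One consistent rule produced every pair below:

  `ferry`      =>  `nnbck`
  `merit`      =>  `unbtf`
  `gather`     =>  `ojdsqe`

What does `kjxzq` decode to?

canoe

In ferry: f→n is +8, e→n is +9, r→b is +10, r→c is +11 — the shift increases by 1 each position. The shift increases by 1 at each position, starting from +8: 8, 9, 10, ….
Decoding kjxzq: k−8=c, j−9=a, x−10=n, z−11=o, q−12=e.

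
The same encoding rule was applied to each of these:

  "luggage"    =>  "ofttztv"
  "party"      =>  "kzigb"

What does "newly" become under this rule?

mvdob

Each pair mirrors across the alphabet (l↔o, u↔f, g↔t): positions sum to 25. This is the alphabet-reversal cipher (Atbash): a becomes z, b becomes y, etc.
On newly: n↔m, e↔v, w↔d, l↔o, y↔b.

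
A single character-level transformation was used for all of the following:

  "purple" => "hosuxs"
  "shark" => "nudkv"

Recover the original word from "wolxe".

built

The output letters match the input read backwards, each shifted +3: purple reversed is elprup. Read the word backwards and shift each letter +3.
Undoing it on wolxe: shift back: w−3=t, o−3=l, l−3=i, x−3=u, e−3=b → tliub; then reverse → built.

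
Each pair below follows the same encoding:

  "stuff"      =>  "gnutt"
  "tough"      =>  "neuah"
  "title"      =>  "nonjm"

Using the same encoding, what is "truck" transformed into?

Treating letters as 0–25, the rule is x ↦ 7x + 10 (mod 26).
On truck: t(19)→7·19+10≡13=n; r(17)→7·17+10≡25=z; u(20)→7·20+10≡20=u; c(2)→7·2+10≡24=y; k(10)→7·10+10≡2=c (all mod 26).

nzuyc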